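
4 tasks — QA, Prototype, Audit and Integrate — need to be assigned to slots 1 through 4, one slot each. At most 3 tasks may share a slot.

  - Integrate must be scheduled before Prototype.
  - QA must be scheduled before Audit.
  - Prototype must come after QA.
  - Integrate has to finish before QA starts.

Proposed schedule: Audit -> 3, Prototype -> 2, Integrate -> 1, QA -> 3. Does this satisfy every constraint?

No. Prototype must come after QA is not satisfied.

Integrate must be scheduled before Prototype — holds.
QA must be scheduled before Audit — violated.
Integrate has to finish before QA starts — holds.
Prototype must come after QA — violated.
At most 3 tasks may share a slot — holds.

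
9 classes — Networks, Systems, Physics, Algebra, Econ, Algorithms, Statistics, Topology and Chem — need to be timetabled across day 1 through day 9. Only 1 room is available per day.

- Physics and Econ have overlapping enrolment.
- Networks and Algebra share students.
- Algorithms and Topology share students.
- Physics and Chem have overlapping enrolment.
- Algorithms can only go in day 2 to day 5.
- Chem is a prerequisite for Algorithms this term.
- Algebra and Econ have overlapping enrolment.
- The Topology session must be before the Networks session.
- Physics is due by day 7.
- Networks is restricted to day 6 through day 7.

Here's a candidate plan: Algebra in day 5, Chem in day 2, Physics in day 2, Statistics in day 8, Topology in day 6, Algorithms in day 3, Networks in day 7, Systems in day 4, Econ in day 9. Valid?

Invalid. Physics and Chem have overlapping enrolment.

Networks is restricted to day 6 through day 7 — holds.
The Topology session must be before the Networks session — holds.
Algorithms can only go in day 2 to day 5 — holds.
Physics and Chem have overlapping enrolment — violated.
Algebra and Econ have overlapping enrolment — holds.
Physics is due by day 7 — holds.
Chem is a prerequisite for Algorithms this term — holds.
Physics and Econ have overlapping enrolment — holds.
Networks and Algebra share students — holds.
Only 1 room is available per day — violated.
Algorithms and Topology share students — holds.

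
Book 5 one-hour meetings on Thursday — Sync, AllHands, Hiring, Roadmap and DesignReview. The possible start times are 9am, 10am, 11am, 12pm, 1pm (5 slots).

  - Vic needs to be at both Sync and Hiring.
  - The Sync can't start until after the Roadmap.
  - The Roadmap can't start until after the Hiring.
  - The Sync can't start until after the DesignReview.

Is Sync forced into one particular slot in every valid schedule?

No

Sync can be 11am (e.g. Hiring=9am; DesignReview=9am; AllHands=9am; Roadmap=10am; Sync=11am) or 12pm (e.g. AllHands=9am; Sync=12pm; DesignReview=9am; Roadmap=10am; Hiring=9am).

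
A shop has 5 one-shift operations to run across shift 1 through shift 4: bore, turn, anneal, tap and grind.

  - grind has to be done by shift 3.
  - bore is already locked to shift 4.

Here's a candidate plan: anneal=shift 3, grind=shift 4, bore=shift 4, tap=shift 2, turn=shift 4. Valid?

grind has to be done by shift 3 — violated.
bore is already locked to shift 4 — holds.

Invalid. grind has to be done by shift 3.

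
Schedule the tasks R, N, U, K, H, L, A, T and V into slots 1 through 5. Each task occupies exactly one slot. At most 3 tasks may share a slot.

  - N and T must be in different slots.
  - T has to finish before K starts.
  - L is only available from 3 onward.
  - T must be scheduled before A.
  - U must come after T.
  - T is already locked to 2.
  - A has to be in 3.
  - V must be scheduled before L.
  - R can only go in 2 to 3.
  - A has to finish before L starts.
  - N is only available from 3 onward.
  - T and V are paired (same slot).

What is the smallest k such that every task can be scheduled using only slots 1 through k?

The precedence chain requires at least 3 distinct slots.
With at most 3 per slot and 9 tasks, at least 3 slots are needed.
Propagating the time windows through the other constraints, L can't land before 4, so the schedule must run through at least slot 4.
4 works (last occupied slot: 4): for example K in 4; U in 3; L in 4; H in 1; R in 2; A in 3; N in 3; T in 2; V in 2.

4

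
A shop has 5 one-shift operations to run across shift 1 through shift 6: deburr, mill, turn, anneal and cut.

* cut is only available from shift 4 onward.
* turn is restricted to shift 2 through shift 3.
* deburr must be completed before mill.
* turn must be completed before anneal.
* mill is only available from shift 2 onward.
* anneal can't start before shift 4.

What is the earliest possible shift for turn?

Turn is available from shift 2; turn's own window allows nothing later than shift 3.
turn at shift 2 is achievable: mill=shift 2; cut=shift 4; turn=shift 2; deburr=shift 1; anneal=shift 4.

shift 2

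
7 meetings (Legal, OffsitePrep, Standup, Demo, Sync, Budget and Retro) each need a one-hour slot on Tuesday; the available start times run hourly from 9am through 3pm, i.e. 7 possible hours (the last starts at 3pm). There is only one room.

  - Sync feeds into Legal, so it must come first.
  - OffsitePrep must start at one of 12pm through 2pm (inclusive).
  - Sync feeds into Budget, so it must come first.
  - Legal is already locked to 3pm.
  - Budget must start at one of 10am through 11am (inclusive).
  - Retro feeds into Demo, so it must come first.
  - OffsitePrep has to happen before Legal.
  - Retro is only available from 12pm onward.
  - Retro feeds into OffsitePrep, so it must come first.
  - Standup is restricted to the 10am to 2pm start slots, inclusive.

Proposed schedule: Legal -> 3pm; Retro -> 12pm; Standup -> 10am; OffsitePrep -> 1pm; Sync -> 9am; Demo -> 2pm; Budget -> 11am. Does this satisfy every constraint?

Standup is restricted to the 10am to 2pm start slots, inclusive — holds.
There is only one room — holds.
Retro feeds into Demo, so it must come first — holds.
OffsitePrep has to happen before Legal — holds.
Retro feeds into OffsitePrep, so it must come first — holds.
Sync feeds into Legal, so it must come first — holds.
Sync feeds into Budget, so it must come first — holds.
Legal is already locked to 3pm — holds.
Budget must start at one of 10am through 11am (inclusive) — holds.
Retro is only available from 12pm onward — holds.
OffsitePrep must start at one of 12pm through 2pm (inclusive) — holds.

Yes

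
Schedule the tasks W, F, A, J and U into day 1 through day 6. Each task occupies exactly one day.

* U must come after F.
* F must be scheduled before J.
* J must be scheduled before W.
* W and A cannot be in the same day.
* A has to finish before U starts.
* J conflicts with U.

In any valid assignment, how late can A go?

Downstream work caps A at day 5.
A at day 5 is achievable: F -> day 1; J -> day 2; W -> day 3; A -> day 5; U -> day 6.

day 5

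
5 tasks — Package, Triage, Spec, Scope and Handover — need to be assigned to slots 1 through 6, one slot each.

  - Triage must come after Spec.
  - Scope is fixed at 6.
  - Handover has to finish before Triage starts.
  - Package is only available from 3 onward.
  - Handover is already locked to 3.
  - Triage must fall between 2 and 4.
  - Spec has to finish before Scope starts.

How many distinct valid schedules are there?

12

Splitting on Package: it can be 3 (3), 4 (3), 5 (3), 6 (3). Listing each branch's schedules as (Triage, Spec, Scope, Handover):
Package=3: (4,1,6,3) (4,2,6,3) (4,3,6,3) — 3.
Package=4: (4,1,6,3) (4,2,6,3) (4,3,6,3) — 3.
Package=5: (4,1,6,3) (4,2,6,3) (4,3,6,3) — 3.
Package=6: (4,1,6,3) (4,2,6,3) (4,3,6,3) — 3.
Summing: 3 + 3 + 3 + 3 = 12.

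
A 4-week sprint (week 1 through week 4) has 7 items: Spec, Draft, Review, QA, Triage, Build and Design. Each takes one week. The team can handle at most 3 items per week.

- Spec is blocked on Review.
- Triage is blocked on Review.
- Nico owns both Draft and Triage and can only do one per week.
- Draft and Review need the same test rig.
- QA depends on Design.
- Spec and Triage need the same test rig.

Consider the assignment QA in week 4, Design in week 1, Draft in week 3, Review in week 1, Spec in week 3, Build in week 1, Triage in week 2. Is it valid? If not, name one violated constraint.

Triage is blocked on Review — holds.
Spec and Triage need the same test rig — holds.
The team can handle at most 3 items per week — holds.
QA depends on Design — holds.
Nico owns both Draft and Triage and can only do one per week — holds.
Spec is blocked on Review — holds.
Draft and Review need the same test rig — holds.

Yes, all constraints hold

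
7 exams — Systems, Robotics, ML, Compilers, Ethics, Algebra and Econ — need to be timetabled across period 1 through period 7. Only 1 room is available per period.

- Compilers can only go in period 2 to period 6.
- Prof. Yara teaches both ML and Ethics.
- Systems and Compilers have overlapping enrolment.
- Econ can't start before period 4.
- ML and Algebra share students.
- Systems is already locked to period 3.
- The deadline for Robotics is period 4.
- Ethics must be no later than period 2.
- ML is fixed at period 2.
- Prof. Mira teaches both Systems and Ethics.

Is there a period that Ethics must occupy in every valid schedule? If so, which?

period 1

Ethics's window is period 1–period 2.
ML is fixed at period 2, and Ethics can't share a period with ML.
So Ethics must be period 1.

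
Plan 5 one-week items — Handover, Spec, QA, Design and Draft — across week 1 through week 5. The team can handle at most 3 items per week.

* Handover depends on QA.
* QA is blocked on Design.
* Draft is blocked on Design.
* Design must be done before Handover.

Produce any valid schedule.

Design=week 1, Spec=week 1, Handover=week 3, QA=week 2, Draft=week 2

Checking: QA(week 2) before Handover(week 3); Design(week 1) before Draft(week 2); Design(week 1) before QA(week 2); Design(week 1) before Handover(week 3); max 2 per week (cap 3).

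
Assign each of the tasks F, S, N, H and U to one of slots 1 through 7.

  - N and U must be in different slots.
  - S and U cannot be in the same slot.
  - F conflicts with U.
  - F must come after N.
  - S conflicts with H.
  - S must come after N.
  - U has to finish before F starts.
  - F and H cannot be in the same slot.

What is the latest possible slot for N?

Downstream work caps N at 6.
N at 6 is achievable: H=1; F=7; U=1; N=6; S=7.

6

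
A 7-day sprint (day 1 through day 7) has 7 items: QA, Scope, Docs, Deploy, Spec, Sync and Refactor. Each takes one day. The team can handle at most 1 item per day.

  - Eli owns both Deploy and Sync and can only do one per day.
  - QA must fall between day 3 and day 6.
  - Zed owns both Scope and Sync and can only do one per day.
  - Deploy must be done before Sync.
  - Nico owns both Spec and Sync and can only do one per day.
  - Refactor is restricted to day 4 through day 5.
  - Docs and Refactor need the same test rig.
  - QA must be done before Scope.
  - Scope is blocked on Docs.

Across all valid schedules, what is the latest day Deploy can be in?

day 6

Downstream work caps Deploy at day 6.
Deploy at day 6 is achievable: Scope -> day 5; Refactor -> day 4; Docs -> day 1; Sync -> day 7; Deploy -> day 6; QA -> day 3; Spec -> day 2.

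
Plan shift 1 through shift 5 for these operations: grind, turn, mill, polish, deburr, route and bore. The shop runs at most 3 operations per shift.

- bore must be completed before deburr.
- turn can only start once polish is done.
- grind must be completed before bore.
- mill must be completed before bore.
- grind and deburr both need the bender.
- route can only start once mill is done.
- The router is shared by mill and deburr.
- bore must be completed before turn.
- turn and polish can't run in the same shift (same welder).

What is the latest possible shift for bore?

Precedence pushes bore to at least shift 2; downstream work caps bore at shift 4.
bore at shift 4 is achievable: deburr=shift 5, turn=shift 5, polish=shift 1, bore=shift 4, grind=shift 1, mill=shift 1, route=shift 2.

shift 4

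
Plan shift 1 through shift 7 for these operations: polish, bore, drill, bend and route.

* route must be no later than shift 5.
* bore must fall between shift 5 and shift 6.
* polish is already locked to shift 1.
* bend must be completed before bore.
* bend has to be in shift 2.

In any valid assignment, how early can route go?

shift 1

Route's own window allows nothing later than shift 5.
route at shift 1 is achievable: drill -> shift 1; polish -> shift 1; bore -> shift 5; bend -> shift 2; route -> shift 1.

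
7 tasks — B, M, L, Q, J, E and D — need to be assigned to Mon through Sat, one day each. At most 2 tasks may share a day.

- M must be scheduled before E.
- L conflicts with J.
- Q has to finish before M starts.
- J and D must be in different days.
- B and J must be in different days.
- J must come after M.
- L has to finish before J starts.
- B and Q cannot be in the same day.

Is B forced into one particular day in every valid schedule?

No

B can be Mon (e.g. J in Thu, B in Mon, Q in Tue, M in Wed, L in Mon, E in Thu, D in Tue) or Tue (e.g. B -> Tue; L -> Mon; D -> Thu; Q -> Mon; J -> Wed; E -> Wed; M -> Tue).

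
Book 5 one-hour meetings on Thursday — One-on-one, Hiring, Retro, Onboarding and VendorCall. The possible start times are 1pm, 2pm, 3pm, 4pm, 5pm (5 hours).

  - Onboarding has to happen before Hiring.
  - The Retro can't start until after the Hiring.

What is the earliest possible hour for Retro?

Precedence pushes Retro to at least 3pm.
Retro at 3pm is achievable: Onboarding -> 1pm; Hiring -> 2pm; One-on-one -> 1pm; VendorCall -> 1pm; Retro -> 3pm.

3pm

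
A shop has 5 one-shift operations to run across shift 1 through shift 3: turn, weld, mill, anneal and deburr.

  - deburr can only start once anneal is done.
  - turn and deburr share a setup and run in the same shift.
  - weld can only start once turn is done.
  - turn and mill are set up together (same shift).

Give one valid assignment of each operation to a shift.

weld in shift 3; mill in shift 2; anneal in shift 1; turn in shift 2; deburr in shift 2

Checking: turn(shift 2) before weld(shift 3); anneal(shift 1) before deburr(shift 2); turn = deburr = shift 2; turn = mill = shift 2.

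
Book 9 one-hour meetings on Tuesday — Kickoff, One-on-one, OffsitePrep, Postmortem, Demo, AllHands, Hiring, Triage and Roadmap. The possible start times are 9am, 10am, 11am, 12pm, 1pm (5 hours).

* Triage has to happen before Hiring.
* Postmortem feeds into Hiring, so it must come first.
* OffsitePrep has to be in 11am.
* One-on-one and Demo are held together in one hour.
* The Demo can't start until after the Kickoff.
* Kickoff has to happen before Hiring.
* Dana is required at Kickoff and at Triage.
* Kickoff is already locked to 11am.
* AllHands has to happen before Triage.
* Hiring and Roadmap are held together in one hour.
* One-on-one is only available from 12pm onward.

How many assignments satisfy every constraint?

38

Splitting on One-on-one: it can be 12pm (19), 1pm (19). Listing each branch's schedules as (Kickoff, OffsitePrep, Postmortem, Demo, AllHands, Hiring, Triage, Roadmap):
One-on-one=12pm: (11am,11am,9am,12pm,9am,12pm,10am,12pm) (11am,11am,9am,12pm,9am,1pm,10am,1pm) (11am,11am,9am,12pm,9am,1pm,12pm,1pm) (11am,11am,9am,12pm,10am,1pm,12pm,1pm) (11am,11am,9am,12pm,11am,1pm,12pm,1pm) (11am,11am,10am,12pm,9am,12pm,10am,12pm) (11am,11am,10am,12pm,9am,1pm,10am,1pm) (11am,11am,10am,12pm,9am,1pm,12pm,1pm) (11am,11am,10am,12pm,10am,1pm,12pm,1pm) (11am,11am,10am,12pm,11am,1pm,12pm,1pm) (11am,11am,11am,12pm,9am,12pm,10am,12pm) (11am,11am,11am,12pm,9am,1pm,10am,1pm) (11am,11am,11am,12pm,9am,1pm,12pm,1pm) (11am,11am,11am,12pm,10am,1pm,12pm,1pm) (11am,11am,11am,12pm,11am,1pm,12pm,1pm) (11am,11am,12pm,12pm,9am,1pm,10am,1pm) (11am,11am,12pm,12pm,9am,1pm,12pm,1pm) (11am,11am,12pm,12pm,10am,1pm,12pm,1pm) (11am,11am,12pm,12pm,11am,1pm,12pm,1pm) — 19.
One-on-one=1pm: (11am,11am,9am,1pm,9am,12pm,10am,12pm) (11am,11am,9am,1pm,9am,1pm,10am,1pm) (11am,11am,9am,1pm,9am,1pm,12pm,1pm) (11am,11am,9am,1pm,10am,1pm,12pm,1pm) (11am,11am,9am,1pm,11am,1pm,12pm,1pm) (11am,11am,10am,1pm,9am,12pm,10am,12pm) (11am,11am,10am,1pm,9am,1pm,10am,1pm) (11am,11am,10am,1pm,9am,1pm,12pm,1pm) (11am,11am,10am,1pm,10am,1pm,12pm,1pm) (11am,11am,10am,1pm,11am,1pm,12pm,1pm) (11am,11am,11am,1pm,9am,12pm,10am,12pm) (11am,11am,11am,1pm,9am,1pm,10am,1pm) (11am,11am,11am,1pm,9am,1pm,12pm,1pm) (11am,11am,11am,1pm,10am,1pm,12pm,1pm) (11am,11am,11am,1pm,11am,1pm,12pm,1pm) (11am,11am,12pm,1pm,9am,1pm,10am,1pm) (11am,11am,12pm,1pm,9am,1pm,12pm,1pm) (11am,11am,12pm,1pm,10am,1pm,12pm,1pm) (11am,11am,12pm,1pm,11am,1pm,12pm,1pm) — 19.
Summing: 19 + 19 = 38.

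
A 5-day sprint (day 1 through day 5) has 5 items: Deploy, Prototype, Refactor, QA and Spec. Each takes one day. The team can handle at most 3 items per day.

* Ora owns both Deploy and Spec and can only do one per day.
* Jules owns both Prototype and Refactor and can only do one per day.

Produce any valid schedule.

Refactor in day 2, Prototype in day 1, QA in day 1, Spec in day 2, Deploy in day 1

Checking: Prototype(day 1) != Refactor(day 2); Deploy(day 1) != Spec(day 2); max 3 per day (cap 3).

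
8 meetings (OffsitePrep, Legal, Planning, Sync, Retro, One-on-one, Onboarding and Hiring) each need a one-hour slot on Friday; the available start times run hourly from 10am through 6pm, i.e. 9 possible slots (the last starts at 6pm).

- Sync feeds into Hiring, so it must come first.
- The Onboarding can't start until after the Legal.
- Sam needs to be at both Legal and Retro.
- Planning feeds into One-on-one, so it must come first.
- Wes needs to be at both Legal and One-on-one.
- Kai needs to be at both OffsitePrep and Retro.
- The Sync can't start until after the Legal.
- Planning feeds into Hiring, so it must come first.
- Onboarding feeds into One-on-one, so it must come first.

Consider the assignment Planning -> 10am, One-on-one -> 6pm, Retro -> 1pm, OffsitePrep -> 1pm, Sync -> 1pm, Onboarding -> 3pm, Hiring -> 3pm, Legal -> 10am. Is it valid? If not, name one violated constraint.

Planning feeds into Hiring, so it must come first — holds.
Sync feeds into Hiring, so it must come first — holds.
Onboarding feeds into One-on-one, so it must come first — holds.
Planning feeds into One-on-one, so it must come first — holds.
Wes needs to be at both Legal and One-on-one — holds.
The Onboarding can't start until after the Legal — holds.
Kai needs to be at both OffsitePrep and Retro — violated.
The Sync can't start until after the Legal — holds.
Sam needs to be at both Legal and Retro — holds.

No. Kai needs to be at both OffsitePrep and Retro is not satisfied.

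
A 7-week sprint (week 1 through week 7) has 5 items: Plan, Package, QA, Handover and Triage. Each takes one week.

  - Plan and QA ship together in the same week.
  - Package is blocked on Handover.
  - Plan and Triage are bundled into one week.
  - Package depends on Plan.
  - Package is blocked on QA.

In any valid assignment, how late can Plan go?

week 6

Downstream work caps Plan at week 6.
Plan at week 6 is achievable: QA -> week 6; Handover -> week 1; Package -> week 7; Triage -> week 6; Plan -> week 6.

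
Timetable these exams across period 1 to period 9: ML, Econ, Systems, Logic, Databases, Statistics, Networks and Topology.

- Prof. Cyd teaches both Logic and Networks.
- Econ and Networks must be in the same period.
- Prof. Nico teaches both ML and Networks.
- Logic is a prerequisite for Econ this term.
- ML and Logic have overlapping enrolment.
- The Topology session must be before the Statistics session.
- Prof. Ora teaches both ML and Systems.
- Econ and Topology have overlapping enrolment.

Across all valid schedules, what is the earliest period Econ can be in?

Precedence pushes Econ to at least period 2.
Econ at period 2 is achievable: Logic=period 1; Econ=period 2; Networks=period 2; Statistics=period 2; ML=period 3; Topology=period 1; Databases=period 1; Systems=period 1.

period 2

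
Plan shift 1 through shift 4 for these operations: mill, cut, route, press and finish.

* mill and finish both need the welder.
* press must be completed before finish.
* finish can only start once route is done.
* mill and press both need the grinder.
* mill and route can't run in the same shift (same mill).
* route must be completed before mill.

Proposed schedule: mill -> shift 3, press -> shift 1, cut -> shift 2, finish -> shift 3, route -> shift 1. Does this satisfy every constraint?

mill and route can't run in the same shift (same mill) — holds.
finish can only start once route is done — holds.
mill and finish both need the welder — violated.
route must be completed before mill — holds.
mill and press both need the grinder — holds.
press must be completed before finish — holds.

No — it violates: mill and finish both need the welder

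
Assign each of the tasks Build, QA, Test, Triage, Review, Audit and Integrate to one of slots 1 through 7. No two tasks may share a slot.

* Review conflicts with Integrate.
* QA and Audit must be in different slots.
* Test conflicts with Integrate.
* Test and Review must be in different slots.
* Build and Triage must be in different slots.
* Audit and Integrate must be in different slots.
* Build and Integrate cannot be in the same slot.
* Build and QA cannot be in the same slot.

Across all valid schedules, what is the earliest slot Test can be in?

1

Test at 1 is achievable: Test -> 1, Integrate -> 7, Triage -> 4, Review -> 5, QA -> 3, Audit -> 6, Build -> 2.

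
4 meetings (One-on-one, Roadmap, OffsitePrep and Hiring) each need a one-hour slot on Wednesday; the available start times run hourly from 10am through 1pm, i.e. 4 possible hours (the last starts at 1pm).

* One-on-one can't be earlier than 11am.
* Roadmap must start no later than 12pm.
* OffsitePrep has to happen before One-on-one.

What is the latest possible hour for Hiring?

Hiring at 1pm is achievable: Roadmap=10am, OffsitePrep=10am, Hiring=1pm, One-on-one=11am.

1pm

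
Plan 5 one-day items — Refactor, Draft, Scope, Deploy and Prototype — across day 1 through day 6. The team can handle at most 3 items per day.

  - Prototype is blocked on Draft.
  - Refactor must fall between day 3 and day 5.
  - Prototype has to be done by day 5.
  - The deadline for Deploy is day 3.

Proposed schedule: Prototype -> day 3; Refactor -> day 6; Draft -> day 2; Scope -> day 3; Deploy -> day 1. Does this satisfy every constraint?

Invalid. Refactor must fall between day 3 and day 5.

The deadline for Deploy is day 3 — holds.
The team can handle at most 3 items per day — holds.
Prototype has to be done by day 5 — holds.
Refactor must fall between day 3 and day 5 — violated.
Prototype is blocked on Draft — holds.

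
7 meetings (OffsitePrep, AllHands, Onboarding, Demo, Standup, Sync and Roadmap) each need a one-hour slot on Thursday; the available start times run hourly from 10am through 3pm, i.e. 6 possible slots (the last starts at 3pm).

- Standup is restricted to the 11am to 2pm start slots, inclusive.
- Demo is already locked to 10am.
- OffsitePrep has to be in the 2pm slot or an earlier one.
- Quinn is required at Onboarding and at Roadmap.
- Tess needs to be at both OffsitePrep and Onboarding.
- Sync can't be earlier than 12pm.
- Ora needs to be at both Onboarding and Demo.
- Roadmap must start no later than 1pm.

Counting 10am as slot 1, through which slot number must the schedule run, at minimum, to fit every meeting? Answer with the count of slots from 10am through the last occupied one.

3 slots

Sync can't be placed before 12pm — that is slot 3 counting from 10am — so the schedule must run through at least 3 slots.
3 works (last occupied slot: 12pm): for example Standup=11am, Sync=12pm, Roadmap=10am, OffsitePrep=10am, Demo=10am, AllHands=10am, Onboarding=11am.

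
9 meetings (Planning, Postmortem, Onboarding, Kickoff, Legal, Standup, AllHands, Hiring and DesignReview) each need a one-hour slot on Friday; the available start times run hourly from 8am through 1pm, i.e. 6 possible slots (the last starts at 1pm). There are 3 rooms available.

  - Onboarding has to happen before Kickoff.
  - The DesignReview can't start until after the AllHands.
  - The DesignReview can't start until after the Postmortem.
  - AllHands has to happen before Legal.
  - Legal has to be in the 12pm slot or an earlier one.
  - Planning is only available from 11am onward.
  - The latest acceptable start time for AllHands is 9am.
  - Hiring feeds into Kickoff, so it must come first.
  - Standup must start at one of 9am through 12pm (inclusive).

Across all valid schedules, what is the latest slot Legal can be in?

12pm

Precedence pushes Legal to at least 9am; Legal's own window allows nothing later than 12pm.
Legal at 12pm is achievable: Onboarding in 8am, AllHands in 8am, Legal in 12pm, Standup in 9am, Planning in 11am, Kickoff in 9am, Hiring in 8am, DesignReview in 10am, Postmortem in 9am.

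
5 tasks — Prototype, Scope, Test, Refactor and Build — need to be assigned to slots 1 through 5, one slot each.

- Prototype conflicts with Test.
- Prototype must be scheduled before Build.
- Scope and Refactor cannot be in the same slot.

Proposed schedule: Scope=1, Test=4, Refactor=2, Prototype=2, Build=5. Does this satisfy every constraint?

Scope and Refactor cannot be in the same slot — holds.
Prototype conflicts with Test — holds.
Prototype must be scheduled before Build — holds.

Yes, all constraints hold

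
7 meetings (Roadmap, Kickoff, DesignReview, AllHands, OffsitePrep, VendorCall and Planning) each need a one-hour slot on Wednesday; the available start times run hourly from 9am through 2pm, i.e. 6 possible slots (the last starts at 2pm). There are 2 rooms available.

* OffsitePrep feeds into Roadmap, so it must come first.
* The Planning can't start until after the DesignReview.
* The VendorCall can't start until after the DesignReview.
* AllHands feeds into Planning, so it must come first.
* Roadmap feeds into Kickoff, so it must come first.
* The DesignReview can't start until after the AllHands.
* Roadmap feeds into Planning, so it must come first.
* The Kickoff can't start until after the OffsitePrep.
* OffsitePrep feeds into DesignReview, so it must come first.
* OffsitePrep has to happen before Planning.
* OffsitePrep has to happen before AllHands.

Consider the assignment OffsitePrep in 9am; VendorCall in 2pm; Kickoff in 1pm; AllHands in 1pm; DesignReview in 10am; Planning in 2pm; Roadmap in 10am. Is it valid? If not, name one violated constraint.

No — it violates: The DesignReview can't start until after the AllHands

OffsitePrep has to happen before Planning — holds.
There are 2 rooms available — holds.
The Planning can't start until after the DesignReview — holds.
The DesignReview can't start until after the AllHands — violated.
The VendorCall can't start until after the DesignReview — holds.
The Kickoff can't start until after the OffsitePrep — holds.
OffsitePrep feeds into DesignReview, so it must come first — holds.
OffsitePrep has to happen before AllHands — holds.
Roadmap feeds into Kickoff, so it must come first — holds.
Roadmap feeds into Planning, so it must come first — holds.
AllHands feeds into Planning, so it must come first — holds.
OffsitePrep feeds into Roadmap, so it must come first — holds.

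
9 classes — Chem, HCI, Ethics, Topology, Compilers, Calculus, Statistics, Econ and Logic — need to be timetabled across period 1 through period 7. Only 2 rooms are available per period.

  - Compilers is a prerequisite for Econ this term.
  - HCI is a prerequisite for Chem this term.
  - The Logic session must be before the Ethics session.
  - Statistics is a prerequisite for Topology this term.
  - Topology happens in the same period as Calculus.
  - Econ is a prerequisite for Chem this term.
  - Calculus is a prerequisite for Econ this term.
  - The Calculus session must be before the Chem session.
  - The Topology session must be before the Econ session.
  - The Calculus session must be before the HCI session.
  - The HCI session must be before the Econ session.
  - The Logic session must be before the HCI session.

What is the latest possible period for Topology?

Precedence pushes Topology to at least period 2; Topology must be in the same period as Calculus, which can't be after period 4, so Topology is at most period 4.
Topology at period 4 is achievable: Statistics=period 2, HCI=period 5, Calculus=period 4, Econ=period 6, Logic=period 1, Chem=period 7, Topology=period 4, Ethics=period 2, Compilers=period 1.

period 4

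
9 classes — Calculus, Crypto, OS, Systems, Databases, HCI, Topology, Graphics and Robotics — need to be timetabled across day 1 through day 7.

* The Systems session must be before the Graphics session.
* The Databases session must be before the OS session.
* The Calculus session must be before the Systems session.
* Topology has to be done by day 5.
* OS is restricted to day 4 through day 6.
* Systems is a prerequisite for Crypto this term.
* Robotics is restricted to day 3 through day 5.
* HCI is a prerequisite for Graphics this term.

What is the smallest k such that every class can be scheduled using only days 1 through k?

The precedence chain requires at least 3 distinct days.
OS can't be placed before day 4, so the schedule must run through at least day 4.
4 works (last occupied day: day 4): for example Calculus in day 1; Databases in day 1; Robotics in day 3; Topology in day 1; OS in day 4; Graphics in day 3; HCI in day 1; Crypto in day 3; Systems in day 2.

4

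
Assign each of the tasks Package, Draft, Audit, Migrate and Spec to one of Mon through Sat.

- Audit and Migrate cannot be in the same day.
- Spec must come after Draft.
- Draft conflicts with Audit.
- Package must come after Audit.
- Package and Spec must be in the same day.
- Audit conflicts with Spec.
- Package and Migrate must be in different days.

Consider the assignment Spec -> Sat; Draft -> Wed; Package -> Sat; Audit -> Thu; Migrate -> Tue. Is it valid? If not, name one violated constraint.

Valid

Package and Migrate must be in different days — holds.
Draft conflicts with Audit — holds.
Audit and Migrate cannot be in the same day — holds.
Audit conflicts with Spec — holds.
Package must come after Audit — holds.
Package and Spec must be in the same day — holds.
Spec must come after Draft — holds.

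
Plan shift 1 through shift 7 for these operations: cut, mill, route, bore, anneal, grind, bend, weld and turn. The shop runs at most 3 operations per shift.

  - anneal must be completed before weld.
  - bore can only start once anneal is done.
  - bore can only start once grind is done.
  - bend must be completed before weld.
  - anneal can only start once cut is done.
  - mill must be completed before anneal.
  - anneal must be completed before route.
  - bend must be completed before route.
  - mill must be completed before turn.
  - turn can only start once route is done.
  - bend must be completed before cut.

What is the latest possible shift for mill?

shift 4

Downstream work caps mill at shift 4.
mill at shift 4 is achievable: anneal -> shift 5; bend -> shift 1; mill -> shift 4; cut -> shift 2; grind -> shift 1; weld -> shift 6; turn -> shift 7; route -> shift 6; bore -> shift 6.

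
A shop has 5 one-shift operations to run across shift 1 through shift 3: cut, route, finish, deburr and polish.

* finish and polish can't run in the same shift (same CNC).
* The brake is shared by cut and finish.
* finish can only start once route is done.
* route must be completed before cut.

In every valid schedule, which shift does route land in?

Downstream work caps route at shift 2.
So route is pinned to shift 1.

shift 1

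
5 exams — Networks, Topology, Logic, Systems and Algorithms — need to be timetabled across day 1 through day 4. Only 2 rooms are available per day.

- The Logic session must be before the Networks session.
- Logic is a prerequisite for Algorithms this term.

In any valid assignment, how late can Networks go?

Precedence pushes Networks to at least day 2.
Networks at day 4 is achievable: Topology in day 1; Algorithms in day 2; Logic in day 1; Networks in day 4; Systems in day 2.

day 4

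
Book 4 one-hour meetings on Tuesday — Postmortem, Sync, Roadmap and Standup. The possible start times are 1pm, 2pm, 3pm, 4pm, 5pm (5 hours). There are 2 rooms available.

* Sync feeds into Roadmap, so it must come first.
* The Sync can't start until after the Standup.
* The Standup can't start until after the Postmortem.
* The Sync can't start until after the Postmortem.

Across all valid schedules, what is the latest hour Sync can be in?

4pm

Precedence pushes Sync to at least 3pm; downstream work caps Sync at 4pm.
Sync at 4pm is achievable: Standup=2pm; Roadmap=5pm; Postmortem=1pm; Sync=4pm.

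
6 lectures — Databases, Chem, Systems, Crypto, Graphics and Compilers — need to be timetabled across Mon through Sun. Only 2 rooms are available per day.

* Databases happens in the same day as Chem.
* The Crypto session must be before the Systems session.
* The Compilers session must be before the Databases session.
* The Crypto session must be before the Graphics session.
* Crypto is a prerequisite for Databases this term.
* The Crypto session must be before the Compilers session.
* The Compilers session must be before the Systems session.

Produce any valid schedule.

Crypto=Mon; Systems=Thu; Databases=Wed; Graphics=Tue; Chem=Wed; Compilers=Tue

Checking: Crypto(Mon) before Databases(Wed); Compilers(Tue) before Databases(Wed); Compilers(Tue) before Systems(Thu); Crypto(Mon) before Graphics(Tue); Crypto(Mon) before Compilers(Tue); Crypto(Mon) before Systems(Thu); Databases = Chem = Wed; max 2 per day (cap 2).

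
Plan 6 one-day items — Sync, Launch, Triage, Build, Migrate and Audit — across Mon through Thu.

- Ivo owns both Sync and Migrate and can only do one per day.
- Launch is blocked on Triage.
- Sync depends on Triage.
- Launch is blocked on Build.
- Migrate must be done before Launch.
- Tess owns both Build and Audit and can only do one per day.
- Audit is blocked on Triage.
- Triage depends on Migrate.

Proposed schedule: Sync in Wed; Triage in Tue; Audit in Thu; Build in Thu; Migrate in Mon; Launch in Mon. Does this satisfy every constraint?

No. Launch is blocked on Build is not satisfied.

Launch is blocked on Build — violated.
Sync depends on Triage — holds.
Launch is blocked on Triage — violated.
Ivo owns both Sync and Migrate and can only do one per day — holds.
Triage depends on Migrate — holds.
Tess owns both Build and Audit and can only do one per day — violated.
Audit is blocked on Triage — holds.
Migrate must be done before Launch — violated.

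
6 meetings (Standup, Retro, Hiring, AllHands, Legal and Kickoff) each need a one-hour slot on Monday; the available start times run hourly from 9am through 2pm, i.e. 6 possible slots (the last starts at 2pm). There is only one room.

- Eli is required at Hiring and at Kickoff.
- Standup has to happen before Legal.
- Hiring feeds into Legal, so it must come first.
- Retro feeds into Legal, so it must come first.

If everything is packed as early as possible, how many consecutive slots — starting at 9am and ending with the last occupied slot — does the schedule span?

The precedence chain requires at least 2 distinct slots.
With at most 1 per slot and 6 meetings, at least 6 slots are needed.
6 works (last occupied slot: 2pm): for example AllHands in 1pm; Retro in 10am; Legal in 12pm; Kickoff in 2pm; Standup in 9am; Hiring in 11am.

6 slots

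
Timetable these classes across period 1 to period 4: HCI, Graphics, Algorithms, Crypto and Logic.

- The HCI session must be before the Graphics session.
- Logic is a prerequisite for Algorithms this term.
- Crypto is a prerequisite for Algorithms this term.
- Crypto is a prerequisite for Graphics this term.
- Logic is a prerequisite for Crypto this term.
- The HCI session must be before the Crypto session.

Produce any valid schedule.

Algorithms=period 3, Crypto=period 2, Graphics=period 3, Logic=period 1, HCI=period 1

Checking: HCI(period 1) before Crypto(period 2); HCI(period 1) before Graphics(period 3); Logic(period 1) before Algorithms(period 3); Crypto(period 2) before Algorithms(period 3); Logic(period 1) before Crypto(period 2); Crypto(period 2) before Graphics(period 3).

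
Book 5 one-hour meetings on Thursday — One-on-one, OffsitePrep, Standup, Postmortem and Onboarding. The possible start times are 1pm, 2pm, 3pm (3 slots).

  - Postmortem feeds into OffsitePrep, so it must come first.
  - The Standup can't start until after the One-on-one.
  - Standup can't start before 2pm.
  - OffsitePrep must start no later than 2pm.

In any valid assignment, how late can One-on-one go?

Downstream work caps One-on-one at 2pm.
One-on-one at 2pm is achievable: Onboarding -> 1pm, Standup -> 3pm, One-on-one -> 2pm, OffsitePrep -> 2pm, Postmortem -> 1pm.

2pm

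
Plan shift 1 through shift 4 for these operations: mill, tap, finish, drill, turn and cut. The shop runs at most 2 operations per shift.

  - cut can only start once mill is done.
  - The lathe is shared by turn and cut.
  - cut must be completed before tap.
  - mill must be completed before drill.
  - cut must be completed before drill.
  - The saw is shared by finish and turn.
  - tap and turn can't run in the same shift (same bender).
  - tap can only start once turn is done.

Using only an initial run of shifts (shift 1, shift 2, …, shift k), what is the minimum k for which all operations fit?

The precedence chain requires at least 3 distinct shifts.
With at most 2 per shift and 6 operations, at least 3 shifts are needed.
3 works (last occupied shift: shift 3): for example turn in shift 1, mill in shift 1, drill in shift 3, tap in shift 3, finish in shift 2, cut in shift 2.

3 shifts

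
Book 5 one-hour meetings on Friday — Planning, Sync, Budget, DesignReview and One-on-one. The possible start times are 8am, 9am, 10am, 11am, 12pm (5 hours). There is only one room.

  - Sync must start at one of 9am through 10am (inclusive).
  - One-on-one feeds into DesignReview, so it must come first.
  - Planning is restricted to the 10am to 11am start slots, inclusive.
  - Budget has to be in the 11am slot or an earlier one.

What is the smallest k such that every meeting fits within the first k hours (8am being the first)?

The precedence chain requires at least 2 distinct hours.
With at most 1 per hour and 5 meetings, at least 5 hours are needed.
Planning can't be placed before 10am — that is hour 3 counting from 8am — so the schedule must run through at least 3 hours.
5 works (last occupied hour: 12pm): for example DesignReview -> 12pm, Planning -> 10am, One-on-one -> 11am, Budget -> 8am, Sync -> 9am.

5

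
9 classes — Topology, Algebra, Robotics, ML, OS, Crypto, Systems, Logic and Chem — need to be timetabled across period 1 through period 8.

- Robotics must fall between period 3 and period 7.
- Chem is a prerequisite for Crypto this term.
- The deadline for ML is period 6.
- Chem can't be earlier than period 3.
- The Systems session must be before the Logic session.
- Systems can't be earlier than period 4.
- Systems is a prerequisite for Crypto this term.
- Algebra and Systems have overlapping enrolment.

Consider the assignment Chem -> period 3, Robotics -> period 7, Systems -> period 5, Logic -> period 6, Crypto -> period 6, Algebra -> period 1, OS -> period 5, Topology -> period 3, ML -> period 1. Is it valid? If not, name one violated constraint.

Algebra and Systems have overlapping enrolment — holds.
Chem can't be earlier than period 3 — holds.
Chem is a prerequisite for Crypto this term — holds.
Robotics must fall between period 3 and period 7 — holds.
Systems is a prerequisite for Crypto this term — holds.
The deadline for ML is period 6 — holds.
Systems can't be earlier than period 4 — holds.
The Systems session must be before the Logic session — holds.

Yes, all constraints hold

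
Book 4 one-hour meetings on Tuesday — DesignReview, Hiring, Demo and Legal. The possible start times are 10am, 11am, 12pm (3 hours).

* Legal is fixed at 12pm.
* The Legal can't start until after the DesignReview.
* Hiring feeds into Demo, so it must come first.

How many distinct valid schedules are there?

Splitting on DesignReview: it can be 10am (3), 11am (3). Listing each branch's schedules as (Hiring, Demo, Legal):
DesignReview=10am: (10am,11am,12pm) (10am,12pm,12pm) (11am,12pm,12pm) — 3.
DesignReview=11am: (10am,11am,12pm) (10am,12pm,12pm) (11am,12pm,12pm) — 3.
Summing: 3 + 3 = 6.

6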